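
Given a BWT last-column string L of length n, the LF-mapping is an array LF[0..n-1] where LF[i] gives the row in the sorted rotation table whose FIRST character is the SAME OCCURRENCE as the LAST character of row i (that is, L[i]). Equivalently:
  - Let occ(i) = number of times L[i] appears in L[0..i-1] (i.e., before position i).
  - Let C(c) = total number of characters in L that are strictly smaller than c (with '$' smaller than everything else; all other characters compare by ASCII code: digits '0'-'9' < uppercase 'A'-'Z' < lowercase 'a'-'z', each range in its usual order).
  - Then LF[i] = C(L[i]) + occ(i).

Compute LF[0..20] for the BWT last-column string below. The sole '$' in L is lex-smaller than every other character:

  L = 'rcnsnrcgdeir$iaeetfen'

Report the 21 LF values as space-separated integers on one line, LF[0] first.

Answer: 16 2 13 19 14 17 3 10 4 5 11 18 0 12 1 6 7 20 9 8 15

Derivation:
Char counts: '$':1, 'a':1, 'c':2, 'd':1, 'e':4, 'f':1, 'g':1, 'i':2, 'n':3, 'r':3, 's':1, 't':1
C (first-col start): C('$')=0, C('a')=1, C('c')=2, C('d')=4, C('e')=5, C('f')=9, C('g')=10, C('i')=11, C('n')=13, C('r')=16, C('s')=19, C('t')=20
L[0]='r': occ=0, LF[0]=C('r')+0=16+0=16
L[1]='c': occ=0, LF[1]=C('c')+0=2+0=2
L[2]='n': occ=0, LF[2]=C('n')+0=13+0=13
L[3]='s': occ=0, LF[3]=C('s')+0=19+0=19
L[4]='n': occ=1, LF[4]=C('n')+1=13+1=14
L[5]='r': occ=1, LF[5]=C('r')+1=16+1=17
L[6]='c': occ=1, LF[6]=C('c')+1=2+1=3
L[7]='g': occ=0, LF[7]=C('g')+0=10+0=10
L[8]='d': occ=0, LF[8]=C('d')+0=4+0=4
L[9]='e': occ=0, LF[9]=C('e')+0=5+0=5
L[10]='i': occ=0, LF[10]=C('i')+0=11+0=11
L[11]='r': occ=2, LF[11]=C('r')+2=16+2=18
L[12]='$': occ=0, LF[12]=C('$')+0=0+0=0
L[13]='i': occ=1, LF[13]=C('i')+1=11+1=12
L[14]='a': occ=0, LF[14]=C('a')+0=1+0=1
L[15]='e': occ=1, LF[15]=C('e')+1=5+1=6
L[16]='e': occ=2, LF[16]=C('e')+2=5+2=7
L[17]='t': occ=0, LF[17]=C('t')+0=20+0=20
L[18]='f': occ=0, LF[18]=C('f')+0=9+0=9
L[19]='e': occ=3, LF[19]=C('e')+3=5+3=8
L[20]='n': occ=2, LF[20]=C('n')+2=13+2=15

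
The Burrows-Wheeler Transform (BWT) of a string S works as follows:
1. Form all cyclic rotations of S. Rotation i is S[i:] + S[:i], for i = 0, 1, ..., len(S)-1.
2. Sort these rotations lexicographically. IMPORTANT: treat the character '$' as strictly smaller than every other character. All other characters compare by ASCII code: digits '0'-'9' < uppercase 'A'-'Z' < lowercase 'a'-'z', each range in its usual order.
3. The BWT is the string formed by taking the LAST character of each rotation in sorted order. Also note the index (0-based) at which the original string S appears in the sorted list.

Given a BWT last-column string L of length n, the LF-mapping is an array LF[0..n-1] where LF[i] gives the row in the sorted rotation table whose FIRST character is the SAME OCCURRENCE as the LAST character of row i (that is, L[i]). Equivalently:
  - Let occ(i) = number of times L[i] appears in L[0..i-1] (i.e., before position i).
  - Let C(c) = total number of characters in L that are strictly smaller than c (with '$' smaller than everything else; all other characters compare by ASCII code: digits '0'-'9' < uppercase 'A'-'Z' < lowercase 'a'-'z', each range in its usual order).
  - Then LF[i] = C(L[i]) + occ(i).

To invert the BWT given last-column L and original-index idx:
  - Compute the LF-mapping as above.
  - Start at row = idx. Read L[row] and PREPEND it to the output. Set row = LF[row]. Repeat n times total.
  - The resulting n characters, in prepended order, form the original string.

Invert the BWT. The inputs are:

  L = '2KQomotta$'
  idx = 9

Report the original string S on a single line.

LF mapping: 1 2 3 6 5 7 8 9 4 0
Walk LF starting at row 9, prepending L[row]:
  step 1: row=9, L[9]='$', prepend. Next row=LF[9]=0
  step 2: row=0, L[0]='2', prepend. Next row=LF[0]=1
  step 3: row=1, L[1]='K', prepend. Next row=LF[1]=2
  step 4: row=2, L[2]='Q', prepend. Next row=LF[2]=3
  step 5: row=3, L[3]='o', prepend. Next row=LF[3]=6
  step 6: row=6, L[6]='t', prepend. Next row=LF[6]=8
  step 7: row=8, L[8]='a', prepend. Next row=LF[8]=4
  step 8: row=4, L[4]='m', prepend. Next row=LF[4]=5
  step 9: row=5, L[5]='o', prepend. Next row=LF[5]=7
  step 10: row=7, L[7]='t', prepend. Next row=LF[7]=9
Reversed output: tomatoQK2$

Answer: tomatoQK2$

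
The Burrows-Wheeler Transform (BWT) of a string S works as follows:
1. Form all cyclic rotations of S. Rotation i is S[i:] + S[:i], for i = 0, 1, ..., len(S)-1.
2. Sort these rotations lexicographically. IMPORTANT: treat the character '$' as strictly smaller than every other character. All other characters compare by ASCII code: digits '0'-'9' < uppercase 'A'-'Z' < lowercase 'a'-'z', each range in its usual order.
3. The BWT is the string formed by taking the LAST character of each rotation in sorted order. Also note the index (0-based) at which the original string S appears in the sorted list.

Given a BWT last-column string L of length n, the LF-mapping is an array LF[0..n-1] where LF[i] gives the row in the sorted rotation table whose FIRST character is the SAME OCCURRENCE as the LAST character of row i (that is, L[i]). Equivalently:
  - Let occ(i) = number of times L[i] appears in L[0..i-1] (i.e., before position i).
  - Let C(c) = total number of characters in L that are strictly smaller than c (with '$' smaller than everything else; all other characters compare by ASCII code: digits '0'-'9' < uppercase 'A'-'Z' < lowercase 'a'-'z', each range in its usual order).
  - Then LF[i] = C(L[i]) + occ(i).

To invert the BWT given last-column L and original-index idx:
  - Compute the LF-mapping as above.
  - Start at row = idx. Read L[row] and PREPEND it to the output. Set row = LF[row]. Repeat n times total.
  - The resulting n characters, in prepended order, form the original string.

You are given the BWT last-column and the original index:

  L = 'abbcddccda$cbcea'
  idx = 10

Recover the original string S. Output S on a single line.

Answer: ccdbaccaedcbdba$

Derivation:
LF mapping: 1 4 5 7 12 13 8 9 14 2 0 10 6 11 15 3
Walk LF starting at row 10, prepending L[row]:
  step 1: row=10, L[10]='$', prepend. Next row=LF[10]=0
  step 2: row=0, L[0]='a', prepend. Next row=LF[0]=1
  step 3: row=1, L[1]='b', prepend. Next row=LF[1]=4
  step 4: row=4, L[4]='d', prepend. Next row=LF[4]=12
  step 5: row=12, L[12]='b', prepend. Next row=LF[12]=6
  step 6: row=6, L[6]='c', prepend. Next row=LF[6]=8
  step 7: row=8, L[8]='d', prepend. Next row=LF[8]=14
  step 8: row=14, L[14]='e', prepend. Next row=LF[14]=15
  step 9: row=15, L[15]='a', prepend. Next row=LF[15]=3
  step 10: row=3, L[3]='c', prepend. Next row=LF[3]=7
  step 11: row=7, L[7]='c', prepend. Next row=LF[7]=9
  step 12: row=9, L[9]='a', prepend. Next row=LF[9]=2
  step 13: row=2, L[2]='b', prepend. Next row=LF[2]=5
  step 14: row=5, L[5]='d', prepend. Next row=LF[5]=13
  step 15: row=13, L[13]='c', prepend. Next row=LF[13]=11
  step 16: row=11, L[11]='c', prepend. Next row=LF[11]=10
Reversed output: ccdbaccaedcbdba$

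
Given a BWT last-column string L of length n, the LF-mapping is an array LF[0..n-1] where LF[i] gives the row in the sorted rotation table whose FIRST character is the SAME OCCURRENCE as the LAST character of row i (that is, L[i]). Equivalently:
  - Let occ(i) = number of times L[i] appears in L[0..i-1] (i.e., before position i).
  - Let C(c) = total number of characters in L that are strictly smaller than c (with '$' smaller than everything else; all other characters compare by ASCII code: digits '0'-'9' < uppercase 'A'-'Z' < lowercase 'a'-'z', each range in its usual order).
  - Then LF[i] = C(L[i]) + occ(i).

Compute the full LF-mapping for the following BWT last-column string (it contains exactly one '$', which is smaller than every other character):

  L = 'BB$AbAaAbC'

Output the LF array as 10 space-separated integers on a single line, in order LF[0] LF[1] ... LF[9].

Char counts: '$':1, 'A':3, 'B':2, 'C':1, 'a':1, 'b':2
C (first-col start): C('$')=0, C('A')=1, C('B')=4, C('C')=6, C('a')=7, C('b')=8
L[0]='B': occ=0, LF[0]=C('B')+0=4+0=4
L[1]='B': occ=1, LF[1]=C('B')+1=4+1=5
L[2]='$': occ=0, LF[2]=C('$')+0=0+0=0
L[3]='A': occ=0, LF[3]=C('A')+0=1+0=1
L[4]='b': occ=0, LF[4]=C('b')+0=8+0=8
L[5]='A': occ=1, LF[5]=C('A')+1=1+1=2
L[6]='a': occ=0, LF[6]=C('a')+0=7+0=7
L[7]='A': occ=2, LF[7]=C('A')+2=1+2=3
L[8]='b': occ=1, LF[8]=C('b')+1=8+1=9
L[9]='C': occ=0, LF[9]=C('C')+0=6+0=6

Answer: 4 5 0 1 8 2 7 3 9 6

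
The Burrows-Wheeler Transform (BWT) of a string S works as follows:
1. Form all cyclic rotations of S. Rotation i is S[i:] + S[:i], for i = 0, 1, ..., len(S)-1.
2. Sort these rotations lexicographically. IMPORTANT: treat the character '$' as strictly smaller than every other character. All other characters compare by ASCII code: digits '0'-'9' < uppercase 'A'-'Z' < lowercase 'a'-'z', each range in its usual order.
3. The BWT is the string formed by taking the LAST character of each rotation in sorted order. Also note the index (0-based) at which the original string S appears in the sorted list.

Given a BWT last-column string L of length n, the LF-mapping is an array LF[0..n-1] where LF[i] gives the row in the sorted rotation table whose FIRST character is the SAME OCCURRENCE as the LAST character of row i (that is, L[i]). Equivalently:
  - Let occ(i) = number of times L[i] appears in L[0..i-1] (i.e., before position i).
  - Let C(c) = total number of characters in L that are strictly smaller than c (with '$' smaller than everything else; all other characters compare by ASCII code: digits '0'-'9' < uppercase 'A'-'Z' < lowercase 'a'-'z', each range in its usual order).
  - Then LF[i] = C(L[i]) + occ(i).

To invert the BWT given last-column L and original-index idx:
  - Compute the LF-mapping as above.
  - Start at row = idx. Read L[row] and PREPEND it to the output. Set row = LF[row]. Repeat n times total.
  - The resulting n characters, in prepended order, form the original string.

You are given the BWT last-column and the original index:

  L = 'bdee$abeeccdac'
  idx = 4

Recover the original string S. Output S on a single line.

LF mapping: 3 8 10 11 0 1 4 12 13 5 6 9 2 7
Walk LF starting at row 4, prepending L[row]:
  step 1: row=4, L[4]='$', prepend. Next row=LF[4]=0
  step 2: row=0, L[0]='b', prepend. Next row=LF[0]=3
  step 3: row=3, L[3]='e', prepend. Next row=LF[3]=11
  step 4: row=11, L[11]='d', prepend. Next row=LF[11]=9
  step 5: row=9, L[9]='c', prepend. Next row=LF[9]=5
  step 6: row=5, L[5]='a', prepend. Next row=LF[5]=1
  step 7: row=1, L[1]='d', prepend. Next row=LF[1]=8
  step 8: row=8, L[8]='e', prepend. Next row=LF[8]=13
  step 9: row=13, L[13]='c', prepend. Next row=LF[13]=7
  step 10: row=7, L[7]='e', prepend. Next row=LF[7]=12
  step 11: row=12, L[12]='a', prepend. Next row=LF[12]=2
  step 12: row=2, L[2]='e', prepend. Next row=LF[2]=10
  step 13: row=10, L[10]='c', prepend. Next row=LF[10]=6
  step 14: row=6, L[6]='b', prepend. Next row=LF[6]=4
Reversed output: bceaecedacdeb$

Answer: bceaecedacdeb$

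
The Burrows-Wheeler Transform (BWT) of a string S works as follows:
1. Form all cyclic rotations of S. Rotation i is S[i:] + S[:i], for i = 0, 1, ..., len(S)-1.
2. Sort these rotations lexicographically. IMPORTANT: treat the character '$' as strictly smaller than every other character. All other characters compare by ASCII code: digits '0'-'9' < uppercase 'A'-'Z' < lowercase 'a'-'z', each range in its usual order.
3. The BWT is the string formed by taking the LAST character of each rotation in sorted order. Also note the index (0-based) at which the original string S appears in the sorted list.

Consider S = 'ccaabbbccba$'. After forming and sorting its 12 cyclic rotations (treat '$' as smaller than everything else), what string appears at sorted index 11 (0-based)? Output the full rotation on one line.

Answer: ccba$ccaabbb

Derivation:
All 12 rotations (rotation i = S[i:]+S[:i]):
  rot[0] = ccaabbbccba$
  rot[1] = caabbbccba$c
  rot[2] = aabbbccba$cc
  rot[3] = abbbccba$cca
  rot[4] = bbbccba$ccaa
  rot[5] = bbccba$ccaab
  rot[6] = bccba$ccaabb
  rot[7] = ccba$ccaabbb
  rot[8] = cba$ccaabbbc
  rot[9] = ba$ccaabbbcc
  rot[10] = a$ccaabbbccb
  rot[11] = $ccaabbbccba
Sorted (with $ < everything):
  sorted[0] = $ccaabbbccba
  sorted[1] = a$ccaabbbccb
  sorted[2] = aabbbccba$cc
  sorted[3] = abbbccba$cca
  sorted[4] = ba$ccaabbbcc
  sorted[5] = bbbccba$ccaa
  sorted[6] = bbccba$ccaab
  sorted[7] = bccba$ccaabb
  sorted[8] = caabbbccba$c
  sorted[9] = cba$ccaabbbc
  sorted[10] = ccaabbbccba$
  sorted[11] = ccba$ccaabbb
sorted[11] = ccba$ccaabbb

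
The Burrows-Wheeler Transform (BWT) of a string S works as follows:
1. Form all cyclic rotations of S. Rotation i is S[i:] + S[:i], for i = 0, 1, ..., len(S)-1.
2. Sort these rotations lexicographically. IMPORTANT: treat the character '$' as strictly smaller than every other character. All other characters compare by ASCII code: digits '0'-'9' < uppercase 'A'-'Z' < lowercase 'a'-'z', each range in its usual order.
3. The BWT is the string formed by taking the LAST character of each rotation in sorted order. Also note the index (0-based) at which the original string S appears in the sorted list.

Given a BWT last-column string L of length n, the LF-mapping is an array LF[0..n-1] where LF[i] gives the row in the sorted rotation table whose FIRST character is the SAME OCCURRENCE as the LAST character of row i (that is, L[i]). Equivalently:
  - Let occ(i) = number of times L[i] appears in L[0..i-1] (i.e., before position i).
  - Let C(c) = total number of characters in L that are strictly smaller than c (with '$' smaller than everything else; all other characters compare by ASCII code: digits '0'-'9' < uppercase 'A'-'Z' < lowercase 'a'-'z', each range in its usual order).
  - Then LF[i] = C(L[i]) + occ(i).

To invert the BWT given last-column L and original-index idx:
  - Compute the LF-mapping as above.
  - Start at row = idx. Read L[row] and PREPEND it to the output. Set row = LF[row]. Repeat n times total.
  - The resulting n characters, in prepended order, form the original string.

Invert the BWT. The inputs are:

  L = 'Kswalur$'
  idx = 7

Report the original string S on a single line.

LF mapping: 1 5 7 2 3 6 4 0
Walk LF starting at row 7, prepending L[row]:
  step 1: row=7, L[7]='$', prepend. Next row=LF[7]=0
  step 2: row=0, L[0]='K', prepend. Next row=LF[0]=1
  step 3: row=1, L[1]='s', prepend. Next row=LF[1]=5
  step 4: row=5, L[5]='u', prepend. Next row=LF[5]=6
  step 5: row=6, L[6]='r', prepend. Next row=LF[6]=4
  step 6: row=4, L[4]='l', prepend. Next row=LF[4]=3
  step 7: row=3, L[3]='a', prepend. Next row=LF[3]=2
  step 8: row=2, L[2]='w', prepend. Next row=LF[2]=7
Reversed output: walrusK$

Answer: walrusK$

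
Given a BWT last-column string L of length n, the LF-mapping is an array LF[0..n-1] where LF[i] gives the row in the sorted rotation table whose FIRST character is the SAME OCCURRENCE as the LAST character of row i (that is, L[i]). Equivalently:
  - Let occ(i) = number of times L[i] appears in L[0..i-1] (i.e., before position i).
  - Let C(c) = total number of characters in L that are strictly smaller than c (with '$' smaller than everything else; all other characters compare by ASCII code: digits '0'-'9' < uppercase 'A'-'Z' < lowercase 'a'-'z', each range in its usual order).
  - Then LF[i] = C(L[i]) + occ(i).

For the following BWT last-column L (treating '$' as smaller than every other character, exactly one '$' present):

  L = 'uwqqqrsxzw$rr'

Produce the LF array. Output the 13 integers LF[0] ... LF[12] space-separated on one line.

Answer: 8 9 1 2 3 4 7 11 12 10 0 5 6

Derivation:
Char counts: '$':1, 'q':3, 'r':3, 's':1, 'u':1, 'w':2, 'x':1, 'z':1
C (first-col start): C('$')=0, C('q')=1, C('r')=4, C('s')=7, C('u')=8, C('w')=9, C('x')=11, C('z')=12
L[0]='u': occ=0, LF[0]=C('u')+0=8+0=8
L[1]='w': occ=0, LF[1]=C('w')+0=9+0=9
L[2]='q': occ=0, LF[2]=C('q')+0=1+0=1
L[3]='q': occ=1, LF[3]=C('q')+1=1+1=2
L[4]='q': occ=2, LF[4]=C('q')+2=1+2=3
L[5]='r': occ=0, LF[5]=C('r')+0=4+0=4
L[6]='s': occ=0, LF[6]=C('s')+0=7+0=7
L[7]='x': occ=0, LF[7]=C('x')+0=11+0=11
L[8]='z': occ=0, LF[8]=C('z')+0=12+0=12
L[9]='w': occ=1, LF[9]=C('w')+1=9+1=10
L[10]='$': occ=0, LF[10]=C('$')+0=0+0=0
L[11]='r': occ=1, LF[11]=C('r')+1=4+1=5
L[12]='r': occ=2, LF[12]=C('r')+2=4+2=6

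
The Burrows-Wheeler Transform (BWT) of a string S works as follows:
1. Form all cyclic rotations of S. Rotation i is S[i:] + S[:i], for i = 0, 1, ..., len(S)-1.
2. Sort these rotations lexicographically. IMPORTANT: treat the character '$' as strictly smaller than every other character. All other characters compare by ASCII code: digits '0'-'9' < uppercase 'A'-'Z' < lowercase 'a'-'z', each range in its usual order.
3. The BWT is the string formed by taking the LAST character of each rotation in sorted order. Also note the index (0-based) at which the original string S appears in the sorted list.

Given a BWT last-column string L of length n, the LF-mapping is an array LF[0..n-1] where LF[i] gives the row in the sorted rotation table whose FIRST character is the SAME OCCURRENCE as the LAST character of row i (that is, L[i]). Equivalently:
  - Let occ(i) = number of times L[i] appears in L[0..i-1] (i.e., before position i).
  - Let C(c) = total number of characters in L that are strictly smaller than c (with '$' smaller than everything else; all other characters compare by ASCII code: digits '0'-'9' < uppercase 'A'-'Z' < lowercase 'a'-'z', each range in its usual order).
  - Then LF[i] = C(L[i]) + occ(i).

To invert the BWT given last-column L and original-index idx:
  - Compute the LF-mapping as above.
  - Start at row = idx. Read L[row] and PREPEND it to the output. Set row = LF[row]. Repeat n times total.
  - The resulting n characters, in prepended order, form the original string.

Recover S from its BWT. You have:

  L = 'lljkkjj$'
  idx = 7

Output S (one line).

Answer: ljjkkjl$

Derivation:
LF mapping: 6 7 1 4 5 2 3 0
Walk LF starting at row 7, prepending L[row]:
  step 1: row=7, L[7]='$', prepend. Next row=LF[7]=0
  step 2: row=0, L[0]='l', prepend. Next row=LF[0]=6
  step 3: row=6, L[6]='j', prepend. Next row=LF[6]=3
  step 4: row=3, L[3]='k', prepend. Next row=LF[3]=4
  step 5: row=4, L[4]='k', prepend. Next row=LF[4]=5
  step 6: row=5, L[5]='j', prepend. Next row=LF[5]=2
  step 7: row=2, L[2]='j', prepend. Next row=LF[2]=1
  step 8: row=1, L[1]='l', prepend. Next row=LF[1]=7
Reversed output: ljjkkjl$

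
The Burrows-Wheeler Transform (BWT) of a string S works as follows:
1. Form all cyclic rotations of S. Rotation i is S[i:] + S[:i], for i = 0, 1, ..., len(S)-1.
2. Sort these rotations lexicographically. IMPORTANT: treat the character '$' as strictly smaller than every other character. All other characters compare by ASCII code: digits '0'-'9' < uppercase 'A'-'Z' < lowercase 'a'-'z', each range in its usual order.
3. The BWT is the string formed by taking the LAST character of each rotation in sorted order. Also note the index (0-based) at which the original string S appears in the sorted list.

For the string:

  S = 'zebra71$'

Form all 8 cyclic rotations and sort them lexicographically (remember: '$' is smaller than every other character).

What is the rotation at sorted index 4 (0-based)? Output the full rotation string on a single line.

All 8 rotations (rotation i = S[i:]+S[:i]):
  rot[0] = zebra71$
  rot[1] = ebra71$z
  rot[2] = bra71$ze
  rot[3] = ra71$zeb
  rot[4] = a71$zebr
  rot[5] = 71$zebra
  rot[6] = 1$zebra7
  rot[7] = $zebra71
Sorted (with $ < everything):
  sorted[0] = $zebra71
  sorted[1] = 1$zebra7
  sorted[2] = 71$zebra
  sorted[3] = a71$zebr
  sorted[4] = bra71$ze
  sorted[5] = ebra71$z
  sorted[6] = ra71$zeb
  sorted[7] = zebra71$
sorted[4] = bra71$ze

Answer: bra71$ze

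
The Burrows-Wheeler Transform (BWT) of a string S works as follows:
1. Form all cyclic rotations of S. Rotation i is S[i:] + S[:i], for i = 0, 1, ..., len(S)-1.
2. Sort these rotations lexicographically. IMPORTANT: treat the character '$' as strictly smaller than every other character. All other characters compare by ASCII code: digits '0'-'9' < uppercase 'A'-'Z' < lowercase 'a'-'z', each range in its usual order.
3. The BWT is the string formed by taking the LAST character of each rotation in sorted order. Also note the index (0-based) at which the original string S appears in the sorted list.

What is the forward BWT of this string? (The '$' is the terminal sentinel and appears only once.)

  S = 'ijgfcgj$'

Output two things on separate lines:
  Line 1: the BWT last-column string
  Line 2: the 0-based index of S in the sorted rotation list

Answer: jfgjc$gi
5

Derivation:
All 8 rotations (rotation i = S[i:]+S[:i]):
  rot[0] = ijgfcgj$
  rot[1] = jgfcgj$i
  rot[2] = gfcgj$ij
  rot[3] = fcgj$ijg
  rot[4] = cgj$ijgf
  rot[5] = gj$ijgfc
  rot[6] = j$ijgfcg
  rot[7] = $ijgfcgj
Sorted (with $ < everything):
  sorted[0] = $ijgfcgj  (last char: 'j')
  sorted[1] = cgj$ijgf  (last char: 'f')
  sorted[2] = fcgj$ijg  (last char: 'g')
  sorted[3] = gfcgj$ij  (last char: 'j')
  sorted[4] = gj$ijgfc  (last char: 'c')
  sorted[5] = ijgfcgj$  (last char: '$')
  sorted[6] = j$ijgfcg  (last char: 'g')
  sorted[7] = jgfcgj$i  (last char: 'i')
Last column: jfgjc$gi
Original string S is at sorted index 5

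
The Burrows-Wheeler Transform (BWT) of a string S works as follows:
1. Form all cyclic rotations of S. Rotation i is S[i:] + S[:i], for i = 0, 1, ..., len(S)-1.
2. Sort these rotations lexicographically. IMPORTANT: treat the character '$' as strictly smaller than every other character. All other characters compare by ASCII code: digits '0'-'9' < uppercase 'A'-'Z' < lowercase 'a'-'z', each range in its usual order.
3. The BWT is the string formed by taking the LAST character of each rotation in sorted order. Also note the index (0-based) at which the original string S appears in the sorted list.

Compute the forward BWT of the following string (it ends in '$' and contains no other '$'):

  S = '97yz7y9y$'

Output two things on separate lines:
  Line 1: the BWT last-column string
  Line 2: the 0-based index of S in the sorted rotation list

Answer: yz9$y977y
3

Derivation:
All 9 rotations (rotation i = S[i:]+S[:i]):
  rot[0] = 97yz7y9y$
  rot[1] = 7yz7y9y$9
  rot[2] = yz7y9y$97
  rot[3] = z7y9y$97y
  rot[4] = 7y9y$97yz
  rot[5] = y9y$97yz7
  rot[6] = 9y$97yz7y
  rot[7] = y$97yz7y9
  rot[8] = $97yz7y9y
Sorted (with $ < everything):
  sorted[0] = $97yz7y9y  (last char: 'y')
  sorted[1] = 7y9y$97yz  (last char: 'z')
  sorted[2] = 7yz7y9y$9  (last char: '9')
  sorted[3] = 97yz7y9y$  (last char: '$')
  sorted[4] = 9y$97yz7y  (last char: 'y')
  sorted[5] = y$97yz7y9  (last char: '9')
  sorted[6] = y9y$97yz7  (last char: '7')
  sorted[7] = yz7y9y$97  (last char: '7')
  sorted[8] = z7y9y$97y  (last char: 'y')
Last column: yz9$y977y
Original string S is at sorted index 3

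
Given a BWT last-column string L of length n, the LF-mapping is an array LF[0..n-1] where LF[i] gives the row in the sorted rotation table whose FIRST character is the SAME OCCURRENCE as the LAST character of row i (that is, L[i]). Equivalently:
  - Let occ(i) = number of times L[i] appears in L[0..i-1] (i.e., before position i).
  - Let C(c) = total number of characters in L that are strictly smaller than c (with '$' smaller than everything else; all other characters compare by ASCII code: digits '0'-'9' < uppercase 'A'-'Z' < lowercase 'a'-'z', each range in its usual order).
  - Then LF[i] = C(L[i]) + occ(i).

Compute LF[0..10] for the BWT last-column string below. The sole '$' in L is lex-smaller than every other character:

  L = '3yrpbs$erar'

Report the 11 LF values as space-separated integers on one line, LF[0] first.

Char counts: '$':1, '3':1, 'a':1, 'b':1, 'e':1, 'p':1, 'r':3, 's':1, 'y':1
C (first-col start): C('$')=0, C('3')=1, C('a')=2, C('b')=3, C('e')=4, C('p')=5, C('r')=6, C('s')=9, C('y')=10
L[0]='3': occ=0, LF[0]=C('3')+0=1+0=1
L[1]='y': occ=0, LF[1]=C('y')+0=10+0=10
L[2]='r': occ=0, LF[2]=C('r')+0=6+0=6
L[3]='p': occ=0, LF[3]=C('p')+0=5+0=5
L[4]='b': occ=0, LF[4]=C('b')+0=3+0=3
L[5]='s': occ=0, LF[5]=C('s')+0=9+0=9
L[6]='$': occ=0, LF[6]=C('$')+0=0+0=0
L[7]='e': occ=0, LF[7]=C('e')+0=4+0=4
L[8]='r': occ=1, LF[8]=C('r')+1=6+1=7
L[9]='a': occ=0, LF[9]=C('a')+0=2+0=2
L[10]='r': occ=2, LF[10]=C('r')+2=6+2=8

Answer: 1 10 6 5 3 9 0 4 7 2 8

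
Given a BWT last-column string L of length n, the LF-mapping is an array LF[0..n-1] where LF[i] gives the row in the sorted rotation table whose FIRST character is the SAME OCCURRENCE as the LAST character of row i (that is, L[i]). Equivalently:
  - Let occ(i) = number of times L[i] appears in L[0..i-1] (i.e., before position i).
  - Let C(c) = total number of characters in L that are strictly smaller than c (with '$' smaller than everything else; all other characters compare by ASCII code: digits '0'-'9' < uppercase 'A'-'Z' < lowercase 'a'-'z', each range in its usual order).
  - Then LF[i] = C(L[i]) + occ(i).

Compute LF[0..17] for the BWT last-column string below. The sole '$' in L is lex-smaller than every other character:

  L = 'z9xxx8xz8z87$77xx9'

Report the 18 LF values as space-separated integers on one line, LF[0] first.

Answer: 15 7 9 10 11 4 12 16 5 17 6 1 0 2 3 13 14 8

Derivation:
Char counts: '$':1, '7':3, '8':3, '9':2, 'x':6, 'z':3
C (first-col start): C('$')=0, C('7')=1, C('8')=4, C('9')=7, C('x')=9, C('z')=15
L[0]='z': occ=0, LF[0]=C('z')+0=15+0=15
L[1]='9': occ=0, LF[1]=C('9')+0=7+0=7
L[2]='x': occ=0, LF[2]=C('x')+0=9+0=9
L[3]='x': occ=1, LF[3]=C('x')+1=9+1=10
L[4]='x': occ=2, LF[4]=C('x')+2=9+2=11
L[5]='8': occ=0, LF[5]=C('8')+0=4+0=4
L[6]='x': occ=3, LF[6]=C('x')+3=9+3=12
L[7]='z': occ=1, LF[7]=C('z')+1=15+1=16
L[8]='8': occ=1, LF[8]=C('8')+1=4+1=5
L[9]='z': occ=2, LF[9]=C('z')+2=15+2=17
L[10]='8': occ=2, LF[10]=C('8')+2=4+2=6
L[11]='7': occ=0, LF[11]=C('7')+0=1+0=1
L[12]='$': occ=0, LF[12]=C('$')+0=0+0=0
L[13]='7': occ=1, LF[13]=C('7')+1=1+1=2
L[14]='7': occ=2, LF[14]=C('7')+2=1+2=3
L[15]='x': occ=4, LF[15]=C('x')+4=9+4=13
L[16]='x': occ=5, LF[16]=C('x')+5=9+5=14
L[17]='9': occ=1, LF[17]=C('9')+1=7+1=8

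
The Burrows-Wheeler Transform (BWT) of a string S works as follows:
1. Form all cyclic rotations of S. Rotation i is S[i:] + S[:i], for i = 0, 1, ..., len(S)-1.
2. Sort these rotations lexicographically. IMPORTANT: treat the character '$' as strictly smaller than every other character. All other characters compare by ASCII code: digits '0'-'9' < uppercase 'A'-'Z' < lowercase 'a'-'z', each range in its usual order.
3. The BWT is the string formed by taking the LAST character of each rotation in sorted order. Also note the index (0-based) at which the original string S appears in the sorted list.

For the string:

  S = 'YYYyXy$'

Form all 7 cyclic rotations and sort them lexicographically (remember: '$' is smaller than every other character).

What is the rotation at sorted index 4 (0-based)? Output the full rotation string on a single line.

All 7 rotations (rotation i = S[i:]+S[:i]):
  rot[0] = YYYyXy$
  rot[1] = YYyXy$Y
  rot[2] = YyXy$YY
  rot[3] = yXy$YYY
  rot[4] = Xy$YYYy
  rot[5] = y$YYYyX
  rot[6] = $YYYyXy
Sorted (with $ < everything):
  sorted[0] = $YYYyXy
  sorted[1] = Xy$YYYy
  sorted[2] = YYYyXy$
  sorted[3] = YYyXy$Y
  sorted[4] = YyXy$YY
  sorted[5] = y$YYYyX
  sorted[6] = yXy$YYY
sorted[4] = YyXy$YY

Answer: YyXy$YY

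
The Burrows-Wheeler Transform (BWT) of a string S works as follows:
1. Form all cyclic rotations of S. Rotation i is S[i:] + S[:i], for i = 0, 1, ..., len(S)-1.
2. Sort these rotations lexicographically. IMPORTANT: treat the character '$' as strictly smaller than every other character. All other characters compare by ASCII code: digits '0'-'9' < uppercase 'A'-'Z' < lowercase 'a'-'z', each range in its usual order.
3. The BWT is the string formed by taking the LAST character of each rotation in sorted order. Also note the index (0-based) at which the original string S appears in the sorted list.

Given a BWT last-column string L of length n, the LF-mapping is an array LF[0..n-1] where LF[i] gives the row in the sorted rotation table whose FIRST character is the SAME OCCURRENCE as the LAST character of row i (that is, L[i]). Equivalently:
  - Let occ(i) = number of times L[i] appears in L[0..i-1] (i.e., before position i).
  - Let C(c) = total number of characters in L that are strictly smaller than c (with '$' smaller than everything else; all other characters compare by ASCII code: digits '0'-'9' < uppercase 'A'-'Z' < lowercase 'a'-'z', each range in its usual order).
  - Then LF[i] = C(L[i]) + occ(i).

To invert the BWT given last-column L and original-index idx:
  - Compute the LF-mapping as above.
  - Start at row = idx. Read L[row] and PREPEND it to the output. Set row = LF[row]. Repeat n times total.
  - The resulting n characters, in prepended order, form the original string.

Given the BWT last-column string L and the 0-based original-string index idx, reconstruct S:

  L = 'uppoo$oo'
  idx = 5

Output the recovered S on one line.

LF mapping: 7 5 6 1 2 0 3 4
Walk LF starting at row 5, prepending L[row]:
  step 1: row=5, L[5]='$', prepend. Next row=LF[5]=0
  step 2: row=0, L[0]='u', prepend. Next row=LF[0]=7
  step 3: row=7, L[7]='o', prepend. Next row=LF[7]=4
  step 4: row=4, L[4]='o', prepend. Next row=LF[4]=2
  step 5: row=2, L[2]='p', prepend. Next row=LF[2]=6
  step 6: row=6, L[6]='o', prepend. Next row=LF[6]=3
  step 7: row=3, L[3]='o', prepend. Next row=LF[3]=1
  step 8: row=1, L[1]='p', prepend. Next row=LF[1]=5
Reversed output: poopoou$

Answer: poopoou$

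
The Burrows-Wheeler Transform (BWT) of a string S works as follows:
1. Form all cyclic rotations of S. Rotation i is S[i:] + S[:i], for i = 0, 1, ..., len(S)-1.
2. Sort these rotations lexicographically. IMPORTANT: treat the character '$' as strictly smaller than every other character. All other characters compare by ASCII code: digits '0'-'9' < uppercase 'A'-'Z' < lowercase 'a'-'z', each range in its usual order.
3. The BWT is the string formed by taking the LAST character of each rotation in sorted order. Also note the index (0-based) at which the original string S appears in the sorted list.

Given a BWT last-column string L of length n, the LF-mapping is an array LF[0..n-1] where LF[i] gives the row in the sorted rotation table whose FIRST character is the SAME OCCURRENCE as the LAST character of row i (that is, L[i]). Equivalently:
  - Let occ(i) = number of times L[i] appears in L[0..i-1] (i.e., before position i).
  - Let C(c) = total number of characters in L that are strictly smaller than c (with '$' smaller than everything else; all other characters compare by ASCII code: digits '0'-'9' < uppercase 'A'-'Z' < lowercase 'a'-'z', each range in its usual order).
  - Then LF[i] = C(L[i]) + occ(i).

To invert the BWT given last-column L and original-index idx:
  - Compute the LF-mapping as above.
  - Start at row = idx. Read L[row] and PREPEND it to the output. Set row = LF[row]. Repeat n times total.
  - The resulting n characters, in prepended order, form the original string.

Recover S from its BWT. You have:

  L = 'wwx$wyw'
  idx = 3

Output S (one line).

Answer: wwyxww$

Derivation:
LF mapping: 1 2 5 0 3 6 4
Walk LF starting at row 3, prepending L[row]:
  step 1: row=3, L[3]='$', prepend. Next row=LF[3]=0
  step 2: row=0, L[0]='w', prepend. Next row=LF[0]=1
  step 3: row=1, L[1]='w', prepend. Next row=LF[1]=2
  step 4: row=2, L[2]='x', prepend. Next row=LF[2]=5
  step 5: row=5, L[5]='y', prepend. Next row=LF[5]=6
  step 6: row=6, L[6]='w', prepend. Next row=LF[6]=4
  step 7: row=4, L[4]='w', prepend. Next row=LF[4]=3
Reversed output: wwyxww$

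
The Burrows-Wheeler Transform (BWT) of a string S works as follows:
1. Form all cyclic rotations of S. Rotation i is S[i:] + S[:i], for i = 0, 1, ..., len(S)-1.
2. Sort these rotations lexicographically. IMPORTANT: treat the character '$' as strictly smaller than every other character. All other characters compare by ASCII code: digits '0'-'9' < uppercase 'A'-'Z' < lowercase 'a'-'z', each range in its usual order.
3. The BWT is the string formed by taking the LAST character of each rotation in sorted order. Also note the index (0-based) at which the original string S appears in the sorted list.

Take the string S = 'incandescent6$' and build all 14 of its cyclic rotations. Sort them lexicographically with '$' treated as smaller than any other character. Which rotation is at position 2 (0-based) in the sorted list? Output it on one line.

All 14 rotations (rotation i = S[i:]+S[:i]):
  rot[0] = incandescent6$
  rot[1] = ncandescent6$i
  rot[2] = candescent6$in
  rot[3] = andescent6$inc
  rot[4] = ndescent6$inca
  rot[5] = descent6$incan
  rot[6] = escent6$incand
  rot[7] = scent6$incande
  rot[8] = cent6$incandes
  rot[9] = ent6$incandesc
  rot[10] = nt6$incandesce
  rot[11] = t6$incandescen
  rot[12] = 6$incandescent
  rot[13] = $incandescent6
Sorted (with $ < everything):
  sorted[0] = $incandescent6
  sorted[1] = 6$incandescent
  sorted[2] = andescent6$inc
  sorted[3] = candescent6$in
  sorted[4] = cent6$incandes
  sorted[5] = descent6$incan
  sorted[6] = ent6$incandesc
  sorted[7] = escent6$incand
  sorted[8] = incandescent6$
  sorted[9] = ncandescent6$i
  sorted[10] = ndescent6$inca
  sorted[11] = nt6$incandesce
  sorted[12] = scent6$incande
  sorted[13] = t6$incandescen
sorted[2] = andescent6$inc

Answer: andescent6$inc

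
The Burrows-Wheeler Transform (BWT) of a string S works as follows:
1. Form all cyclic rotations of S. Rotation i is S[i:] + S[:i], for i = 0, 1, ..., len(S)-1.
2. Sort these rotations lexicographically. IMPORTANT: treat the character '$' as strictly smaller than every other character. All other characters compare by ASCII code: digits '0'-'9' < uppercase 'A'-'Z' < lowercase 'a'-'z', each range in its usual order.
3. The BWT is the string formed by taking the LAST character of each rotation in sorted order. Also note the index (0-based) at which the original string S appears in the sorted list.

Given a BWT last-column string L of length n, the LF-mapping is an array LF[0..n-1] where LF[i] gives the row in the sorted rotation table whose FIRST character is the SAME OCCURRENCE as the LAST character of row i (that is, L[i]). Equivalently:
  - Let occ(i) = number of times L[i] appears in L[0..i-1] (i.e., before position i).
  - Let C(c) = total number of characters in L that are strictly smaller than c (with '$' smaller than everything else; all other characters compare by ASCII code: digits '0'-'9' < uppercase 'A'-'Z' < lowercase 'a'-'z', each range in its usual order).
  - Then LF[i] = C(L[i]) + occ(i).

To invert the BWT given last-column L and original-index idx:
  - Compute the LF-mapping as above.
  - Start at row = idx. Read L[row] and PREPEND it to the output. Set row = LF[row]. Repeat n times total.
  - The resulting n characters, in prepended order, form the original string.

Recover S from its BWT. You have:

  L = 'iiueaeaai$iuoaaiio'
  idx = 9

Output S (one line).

Answer: iaaiuaeaeaoiouiii$

Derivation:
LF mapping: 8 9 16 6 1 7 2 3 10 0 11 17 14 4 5 12 13 15
Walk LF starting at row 9, prepending L[row]:
  step 1: row=9, L[9]='$', prepend. Next row=LF[9]=0
  step 2: row=0, L[0]='i', prepend. Next row=LF[0]=8
  step 3: row=8, L[8]='i', prepend. Next row=LF[8]=10
  step 4: row=10, L[10]='i', prepend. Next row=LF[10]=11
  step 5: row=11, L[11]='u', prepend. Next row=LF[11]=17
  step 6: row=17, L[17]='o', prepend. Next row=LF[17]=15
  step 7: row=15, L[15]='i', prepend. Next row=LF[15]=12
  step 8: row=12, L[12]='o', prepend. Next row=LF[12]=14
  step 9: row=14, L[14]='a', prepend. Next row=LF[14]=5
  step 10: row=5, L[5]='e', prepend. Next row=LF[5]=7
  step 11: row=7, L[7]='a', prepend. Next row=LF[7]=3
  step 12: row=3, L[3]='e', prepend. Next row=LF[3]=6
  step 13: row=6, L[6]='a', prepend. Next row=LF[6]=2
  step 14: row=2, L[2]='u', prepend. Next row=LF[2]=16
  step 15: row=16, L[16]='i', prepend. Next row=LF[16]=13
  step 16: row=13, L[13]='a', prepend. Next row=LF[13]=4
  step 17: row=4, L[4]='a', prepend. Next row=LF[4]=1
  step 18: row=1, L[1]='i', prepend. Next row=LF[1]=9
Reversed output: iaaiuaeaeaoiouiii$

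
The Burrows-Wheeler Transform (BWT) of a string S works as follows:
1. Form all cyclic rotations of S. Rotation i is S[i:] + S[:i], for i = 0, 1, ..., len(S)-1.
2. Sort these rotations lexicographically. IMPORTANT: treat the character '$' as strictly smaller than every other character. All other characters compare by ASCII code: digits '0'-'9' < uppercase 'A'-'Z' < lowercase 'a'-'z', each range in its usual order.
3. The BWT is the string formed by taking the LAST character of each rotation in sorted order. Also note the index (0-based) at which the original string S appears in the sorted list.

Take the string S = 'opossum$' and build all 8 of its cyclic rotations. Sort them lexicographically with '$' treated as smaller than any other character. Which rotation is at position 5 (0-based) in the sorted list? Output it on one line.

Answer: ssum$opo

Derivation:
All 8 rotations (rotation i = S[i:]+S[:i]):
  rot[0] = opossum$
  rot[1] = possum$o
  rot[2] = ossum$op
  rot[3] = ssum$opo
  rot[4] = sum$opos
  rot[5] = um$oposs
  rot[6] = m$opossu
  rot[7] = $opossum
Sorted (with $ < everything):
  sorted[0] = $opossum
  sorted[1] = m$opossu
  sorted[2] = opossum$
  sorted[3] = ossum$op
  sorted[4] = possum$o
  sorted[5] = ssum$opo
  sorted[6] = sum$opos
  sorted[7] = um$oposs
sorted[5] = ssum$opo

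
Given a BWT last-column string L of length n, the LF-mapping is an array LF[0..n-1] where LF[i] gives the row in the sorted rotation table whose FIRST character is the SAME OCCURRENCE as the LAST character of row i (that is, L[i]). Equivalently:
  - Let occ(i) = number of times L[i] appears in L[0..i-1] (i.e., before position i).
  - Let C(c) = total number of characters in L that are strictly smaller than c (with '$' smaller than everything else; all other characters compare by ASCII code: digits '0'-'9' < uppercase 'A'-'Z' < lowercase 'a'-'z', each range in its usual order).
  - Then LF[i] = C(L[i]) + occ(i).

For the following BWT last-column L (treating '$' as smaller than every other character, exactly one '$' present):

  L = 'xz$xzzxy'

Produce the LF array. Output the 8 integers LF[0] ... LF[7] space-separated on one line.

Char counts: '$':1, 'x':3, 'y':1, 'z':3
C (first-col start): C('$')=0, C('x')=1, C('y')=4, C('z')=5
L[0]='x': occ=0, LF[0]=C('x')+0=1+0=1
L[1]='z': occ=0, LF[1]=C('z')+0=5+0=5
L[2]='$': occ=0, LF[2]=C('$')+0=0+0=0
L[3]='x': occ=1, LF[3]=C('x')+1=1+1=2
L[4]='z': occ=1, LF[4]=C('z')+1=5+1=6
L[5]='z': occ=2, LF[5]=C('z')+2=5+2=7
L[6]='x': occ=2, LF[6]=C('x')+2=1+2=3
L[7]='y': occ=0, LF[7]=C('y')+0=4+0=4

Answer: 1 5 0 2 6 7 3 4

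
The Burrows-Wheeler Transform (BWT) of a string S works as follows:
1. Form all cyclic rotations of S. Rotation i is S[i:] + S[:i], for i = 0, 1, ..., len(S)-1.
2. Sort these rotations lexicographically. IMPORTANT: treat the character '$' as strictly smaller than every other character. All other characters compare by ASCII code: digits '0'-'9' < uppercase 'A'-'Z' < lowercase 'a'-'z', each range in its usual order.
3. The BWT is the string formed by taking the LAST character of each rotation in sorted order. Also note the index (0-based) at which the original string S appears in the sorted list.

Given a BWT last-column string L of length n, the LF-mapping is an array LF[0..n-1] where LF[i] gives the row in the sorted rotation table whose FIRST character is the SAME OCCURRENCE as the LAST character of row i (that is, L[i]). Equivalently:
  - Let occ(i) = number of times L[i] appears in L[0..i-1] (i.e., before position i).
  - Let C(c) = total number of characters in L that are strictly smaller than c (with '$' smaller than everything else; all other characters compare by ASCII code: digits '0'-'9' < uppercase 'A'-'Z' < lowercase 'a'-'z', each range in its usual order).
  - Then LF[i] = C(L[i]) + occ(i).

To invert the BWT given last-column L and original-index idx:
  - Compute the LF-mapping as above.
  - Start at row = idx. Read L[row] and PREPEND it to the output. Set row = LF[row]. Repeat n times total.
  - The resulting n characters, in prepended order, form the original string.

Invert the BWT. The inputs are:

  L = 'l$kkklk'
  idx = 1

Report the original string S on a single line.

LF mapping: 5 0 1 2 3 6 4
Walk LF starting at row 1, prepending L[row]:
  step 1: row=1, L[1]='$', prepend. Next row=LF[1]=0
  step 2: row=0, L[0]='l', prepend. Next row=LF[0]=5
  step 3: row=5, L[5]='l', prepend. Next row=LF[5]=6
  step 4: row=6, L[6]='k', prepend. Next row=LF[6]=4
  step 5: row=4, L[4]='k', prepend. Next row=LF[4]=3
  step 6: row=3, L[3]='k', prepend. Next row=LF[3]=2
  step 7: row=2, L[2]='k', prepend. Next row=LF[2]=1
Reversed output: kkkkll$

Answer: kkkkll$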